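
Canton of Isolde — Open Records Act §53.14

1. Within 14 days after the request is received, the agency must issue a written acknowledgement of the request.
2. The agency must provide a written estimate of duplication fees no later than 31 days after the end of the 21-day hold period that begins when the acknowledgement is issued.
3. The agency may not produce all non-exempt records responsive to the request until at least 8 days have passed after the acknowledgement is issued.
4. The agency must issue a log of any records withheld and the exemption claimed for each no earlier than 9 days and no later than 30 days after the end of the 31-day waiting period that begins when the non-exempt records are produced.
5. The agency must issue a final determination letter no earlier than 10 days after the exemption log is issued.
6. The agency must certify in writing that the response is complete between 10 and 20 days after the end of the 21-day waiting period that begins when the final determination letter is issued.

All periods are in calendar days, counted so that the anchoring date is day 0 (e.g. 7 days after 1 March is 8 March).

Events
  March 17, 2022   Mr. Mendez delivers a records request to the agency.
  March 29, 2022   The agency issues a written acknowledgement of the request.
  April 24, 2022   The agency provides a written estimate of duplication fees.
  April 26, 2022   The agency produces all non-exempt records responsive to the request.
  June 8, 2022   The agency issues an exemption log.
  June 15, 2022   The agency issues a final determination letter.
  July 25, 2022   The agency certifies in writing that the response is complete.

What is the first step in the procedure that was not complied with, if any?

Step 5

Step 1: 14 days after March 17, 2022 (when the request is received) is March 31, 2022; completed March 29, 2022, before the deadline.
Step 2: 31 days after April 19, 2022 (end of the 21-day hold period, which began when the acknowledgement is issued on March 29, 2022) is May 20, 2022; done April 24, 2022 — timely.
Step 3: the earliest permitted date is 8 days after March 29, 2022 (when the acknowledgement is issued), i.e. April 6, 2022; done April 26, 2022, after the minimum wait.
Step 4: the window is 9–30 days after May 27, 2022 (end of the 31-day waiting period, which began when the non-exempt records are produced on April 26, 2022), so June 5, 2022 through June 26, 2022; June 8, 2022 falls inside that range.
Step 5: the earliest permitted date is 10 days after June 8, 2022 (when the exemption log is issued), i.e. June 18, 2022; acted on June 15, 2022, 3 days prematurely.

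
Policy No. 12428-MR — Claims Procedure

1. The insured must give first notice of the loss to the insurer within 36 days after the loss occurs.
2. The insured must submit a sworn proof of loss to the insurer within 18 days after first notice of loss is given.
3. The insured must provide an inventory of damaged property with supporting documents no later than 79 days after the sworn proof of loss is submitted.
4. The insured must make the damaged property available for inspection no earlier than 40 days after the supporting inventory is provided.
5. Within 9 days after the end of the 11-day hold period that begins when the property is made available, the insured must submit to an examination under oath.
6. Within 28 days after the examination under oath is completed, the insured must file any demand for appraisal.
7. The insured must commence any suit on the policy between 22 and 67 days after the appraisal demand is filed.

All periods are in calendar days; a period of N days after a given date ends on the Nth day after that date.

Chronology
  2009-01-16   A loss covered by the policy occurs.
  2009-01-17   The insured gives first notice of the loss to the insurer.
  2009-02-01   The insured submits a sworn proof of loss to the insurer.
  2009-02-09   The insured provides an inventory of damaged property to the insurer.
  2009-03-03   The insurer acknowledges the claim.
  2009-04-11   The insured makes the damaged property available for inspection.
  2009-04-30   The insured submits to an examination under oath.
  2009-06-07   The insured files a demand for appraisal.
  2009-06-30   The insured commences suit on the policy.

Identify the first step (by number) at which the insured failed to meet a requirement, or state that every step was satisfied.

Step 6

Step 1: 36 days after 2009-01-16 (when the loss occurs) is 2009-02-21; 2009-01-17 is within that limit.
Step 2: 18 days after 2009-01-17 (when first notice of loss is given) is 2009-02-04; done 2009-02-01 — timely.
Step 3: 79 days after 2009-02-01 (when the sworn proof of loss is submitted) is 2009-04-21; done 2009-02-09 — timely.
Step 4: the earliest permitted date is 40 days after 2009-02-09 (when the supporting inventory is provided), i.e. 2009-03-21; 2009-04-11 is on or after that date.
Step 5: 9 days after 2009-04-22 (end of the 11-day hold period, which began when the property is made available on 2009-04-11) is 2009-05-01; done 2009-04-30 — timely.
Step 6: 28 days after 2009-04-30 (when the examination under oath is completed) is 2009-05-28; not done until 2009-06-07, 10 days after the deadline.
The procedure was therefore not followed at step 6.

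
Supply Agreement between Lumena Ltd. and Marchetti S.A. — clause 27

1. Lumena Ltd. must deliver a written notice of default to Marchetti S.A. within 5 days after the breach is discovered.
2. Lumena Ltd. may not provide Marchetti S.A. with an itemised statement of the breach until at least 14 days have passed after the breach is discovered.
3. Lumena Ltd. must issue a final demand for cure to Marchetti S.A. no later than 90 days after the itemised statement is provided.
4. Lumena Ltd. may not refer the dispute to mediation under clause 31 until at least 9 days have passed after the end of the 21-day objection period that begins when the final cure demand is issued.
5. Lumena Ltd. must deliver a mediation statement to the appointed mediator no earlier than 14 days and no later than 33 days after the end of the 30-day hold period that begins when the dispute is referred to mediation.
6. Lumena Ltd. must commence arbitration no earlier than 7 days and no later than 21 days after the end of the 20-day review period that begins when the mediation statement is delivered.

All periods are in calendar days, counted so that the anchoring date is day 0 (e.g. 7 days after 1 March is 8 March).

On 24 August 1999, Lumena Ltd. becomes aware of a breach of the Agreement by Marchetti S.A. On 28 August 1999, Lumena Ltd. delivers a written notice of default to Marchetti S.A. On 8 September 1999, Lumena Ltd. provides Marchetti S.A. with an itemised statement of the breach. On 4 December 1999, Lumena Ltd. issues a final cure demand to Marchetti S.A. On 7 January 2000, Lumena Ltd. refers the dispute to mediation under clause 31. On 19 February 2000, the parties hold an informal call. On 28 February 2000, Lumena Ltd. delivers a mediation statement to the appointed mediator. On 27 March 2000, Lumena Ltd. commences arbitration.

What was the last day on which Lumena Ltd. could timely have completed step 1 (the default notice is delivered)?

29 August 1999

Step 1 runs from 24 August 1999, when the breach is discovered. 5 days after 24 August 1999 is 29 August 1999.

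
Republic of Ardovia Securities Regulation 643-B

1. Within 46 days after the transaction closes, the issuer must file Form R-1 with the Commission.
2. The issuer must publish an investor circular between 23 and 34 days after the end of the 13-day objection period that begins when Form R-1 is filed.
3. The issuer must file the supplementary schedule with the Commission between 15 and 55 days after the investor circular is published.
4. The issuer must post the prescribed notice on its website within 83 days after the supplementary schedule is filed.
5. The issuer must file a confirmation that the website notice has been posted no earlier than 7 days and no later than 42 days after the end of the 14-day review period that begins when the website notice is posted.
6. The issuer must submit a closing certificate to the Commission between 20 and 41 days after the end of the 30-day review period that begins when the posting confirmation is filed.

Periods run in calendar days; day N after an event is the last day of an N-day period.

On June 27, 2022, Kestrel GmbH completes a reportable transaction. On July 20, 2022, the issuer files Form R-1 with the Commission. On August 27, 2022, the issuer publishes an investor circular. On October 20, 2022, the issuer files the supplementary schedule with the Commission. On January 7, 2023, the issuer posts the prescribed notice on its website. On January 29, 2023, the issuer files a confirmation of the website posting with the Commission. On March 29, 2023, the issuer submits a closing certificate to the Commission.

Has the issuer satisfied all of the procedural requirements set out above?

Step 1: 46 days after June 27, 2022 (when the transaction closes) is August 12, 2022; completed July 20, 2022, before the deadline.
Step 2: the window is 23–34 days after August 2, 2022 (end of the 13-day objection period, which began when Form R-1 is filed on July 20, 2022), so August 25, 2022 through September 5, 2022; done August 27, 2022, which is between those dates.
Step 3: the window is 15–55 days after August 27, 2022 (when the investor circular is published), so September 11, 2022 through October 21, 2022; done October 20, 2022, which is between those dates.
Step 4: 83 days after October 20, 2022 (when the supplementary schedule is filed) is January 11, 2023; January 7, 2023 is within that limit.
Step 5: the window is 7–42 days after January 21, 2023 (end of the 14-day review period, which began when the website notice is posted on January 7, 2023), so January 28, 2023 through March 4, 2023; done January 29, 2023, which is between those dates.
Step 6: the window is 20–41 days after February 28, 2023 (end of the 30-day review period, which began when the posting confirmation is filed on January 29, 2023), so March 20, 2023 through April 10, 2023; March 29, 2023 falls inside that range.

Yes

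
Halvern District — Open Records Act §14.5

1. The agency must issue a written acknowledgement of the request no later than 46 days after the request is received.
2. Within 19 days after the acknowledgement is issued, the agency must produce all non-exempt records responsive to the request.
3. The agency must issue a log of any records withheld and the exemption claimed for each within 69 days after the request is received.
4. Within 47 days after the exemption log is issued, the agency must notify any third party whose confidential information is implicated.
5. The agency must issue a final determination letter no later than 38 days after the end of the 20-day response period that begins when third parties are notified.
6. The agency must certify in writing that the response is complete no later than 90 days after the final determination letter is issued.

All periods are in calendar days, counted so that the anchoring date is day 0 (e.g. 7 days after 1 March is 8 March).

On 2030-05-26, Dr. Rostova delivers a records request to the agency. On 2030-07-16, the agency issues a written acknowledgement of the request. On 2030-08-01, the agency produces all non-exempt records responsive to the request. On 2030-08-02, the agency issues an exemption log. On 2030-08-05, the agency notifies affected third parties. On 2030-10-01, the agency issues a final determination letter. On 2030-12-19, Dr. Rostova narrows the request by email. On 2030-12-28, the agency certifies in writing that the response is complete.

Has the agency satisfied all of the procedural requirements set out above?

Step 1: 46 days after 2030-05-26 (when the request is received) is 2030-07-11; not done until 2030-07-16, 5 days after the deadline.
Later steps need not be reached.

No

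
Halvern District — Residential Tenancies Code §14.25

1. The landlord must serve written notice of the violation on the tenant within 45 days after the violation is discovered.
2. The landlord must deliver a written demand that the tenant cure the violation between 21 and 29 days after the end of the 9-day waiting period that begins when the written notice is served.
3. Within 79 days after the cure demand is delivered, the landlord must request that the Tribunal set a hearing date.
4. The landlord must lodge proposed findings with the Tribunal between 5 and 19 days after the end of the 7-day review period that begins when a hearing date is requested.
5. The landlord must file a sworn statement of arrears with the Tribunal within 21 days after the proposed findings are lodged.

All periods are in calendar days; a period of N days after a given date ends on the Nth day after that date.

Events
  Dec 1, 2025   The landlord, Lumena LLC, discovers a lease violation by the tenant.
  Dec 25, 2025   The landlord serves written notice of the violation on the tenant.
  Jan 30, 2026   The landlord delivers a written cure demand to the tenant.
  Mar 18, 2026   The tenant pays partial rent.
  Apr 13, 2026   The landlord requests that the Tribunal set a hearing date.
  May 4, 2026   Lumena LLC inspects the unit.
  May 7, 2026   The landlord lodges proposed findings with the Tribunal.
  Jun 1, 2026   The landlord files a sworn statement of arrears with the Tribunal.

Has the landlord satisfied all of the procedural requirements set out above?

No

(1) due by Dec 1, 2025 + 45 days = Jan 15, 2026; completed Dec 25, 2025, before the deadline.
(2) the permitted window runs from Jan 3, 2026 + 21 = Jan 24, 2026 to Jan 3, 2026 + 29 = Feb 1, 2026; done Jan 30, 2026 — within the window.
(3) due by Jan 30, 2026 + 79 days = Apr 19, 2026; done Apr 13, 2026 — timely.
(4) the permitted window runs from Apr 20, 2026 + 5 = Apr 25, 2026 to Apr 20, 2026 + 19 = May 9, 2026; done May 7, 2026 — within the window.
(5) due by May 7, 2026 + 21 days = May 28, 2026; done Jun 1, 2026 — 4 days late.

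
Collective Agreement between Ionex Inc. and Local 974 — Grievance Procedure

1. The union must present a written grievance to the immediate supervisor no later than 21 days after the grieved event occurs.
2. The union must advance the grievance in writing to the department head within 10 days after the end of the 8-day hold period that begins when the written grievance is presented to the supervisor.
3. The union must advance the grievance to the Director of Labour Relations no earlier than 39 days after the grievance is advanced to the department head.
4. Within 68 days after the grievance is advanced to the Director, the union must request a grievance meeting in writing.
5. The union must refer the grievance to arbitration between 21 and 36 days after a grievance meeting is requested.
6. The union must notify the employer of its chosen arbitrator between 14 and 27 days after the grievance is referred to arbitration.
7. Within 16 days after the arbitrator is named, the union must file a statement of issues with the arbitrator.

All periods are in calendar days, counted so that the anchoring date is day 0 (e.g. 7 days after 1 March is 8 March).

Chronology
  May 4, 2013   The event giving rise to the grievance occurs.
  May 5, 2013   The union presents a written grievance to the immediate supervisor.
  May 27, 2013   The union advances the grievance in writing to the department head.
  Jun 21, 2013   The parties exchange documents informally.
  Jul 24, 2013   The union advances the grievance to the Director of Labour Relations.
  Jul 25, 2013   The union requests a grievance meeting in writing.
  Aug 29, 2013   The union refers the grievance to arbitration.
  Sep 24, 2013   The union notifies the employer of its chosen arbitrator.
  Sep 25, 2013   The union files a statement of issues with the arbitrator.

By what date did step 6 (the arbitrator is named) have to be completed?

Sep 25, 2013

Step 6 runs from Aug 29, 2013, when the grievance is referred to arbitration. The window is 14–27 days after Aug 29, 2013; it closes on Sep 25, 2013.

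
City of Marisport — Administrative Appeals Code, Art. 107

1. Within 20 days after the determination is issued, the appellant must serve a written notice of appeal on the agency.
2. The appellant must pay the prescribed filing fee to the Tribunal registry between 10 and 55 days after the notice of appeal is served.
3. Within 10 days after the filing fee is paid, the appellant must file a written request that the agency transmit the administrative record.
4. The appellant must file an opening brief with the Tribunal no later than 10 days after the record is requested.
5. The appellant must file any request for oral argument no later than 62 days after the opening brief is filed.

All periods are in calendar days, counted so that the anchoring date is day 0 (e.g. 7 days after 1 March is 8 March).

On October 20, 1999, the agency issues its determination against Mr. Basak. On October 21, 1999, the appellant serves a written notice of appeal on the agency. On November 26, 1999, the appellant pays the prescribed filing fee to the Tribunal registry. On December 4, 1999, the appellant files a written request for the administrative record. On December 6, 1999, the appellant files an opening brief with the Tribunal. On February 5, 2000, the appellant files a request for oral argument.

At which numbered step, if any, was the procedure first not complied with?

None — every step was satisfied

Step 1: 20 days after October 20, 1999 (when the determination is issued) is November 9, 1999; completed October 21, 1999, before the deadline.
Step 2: the window is 10–55 days after October 21, 1999 (when the notice of appeal is served), so October 31, 1999 through December 15, 1999; November 26, 1999 falls inside that range.
Step 3: 10 days after November 26, 1999 (when the filing fee is paid) is December 6, 1999; completed December 4, 1999, before the deadline.
Step 4: 10 days after December 4, 1999 (when the record is requested) is December 14, 1999; December 6, 1999 is within that limit.
Step 5: 62 days after December 6, 1999 (when the opening brief is filed) is February 6, 2000; done February 5, 2000 — timely.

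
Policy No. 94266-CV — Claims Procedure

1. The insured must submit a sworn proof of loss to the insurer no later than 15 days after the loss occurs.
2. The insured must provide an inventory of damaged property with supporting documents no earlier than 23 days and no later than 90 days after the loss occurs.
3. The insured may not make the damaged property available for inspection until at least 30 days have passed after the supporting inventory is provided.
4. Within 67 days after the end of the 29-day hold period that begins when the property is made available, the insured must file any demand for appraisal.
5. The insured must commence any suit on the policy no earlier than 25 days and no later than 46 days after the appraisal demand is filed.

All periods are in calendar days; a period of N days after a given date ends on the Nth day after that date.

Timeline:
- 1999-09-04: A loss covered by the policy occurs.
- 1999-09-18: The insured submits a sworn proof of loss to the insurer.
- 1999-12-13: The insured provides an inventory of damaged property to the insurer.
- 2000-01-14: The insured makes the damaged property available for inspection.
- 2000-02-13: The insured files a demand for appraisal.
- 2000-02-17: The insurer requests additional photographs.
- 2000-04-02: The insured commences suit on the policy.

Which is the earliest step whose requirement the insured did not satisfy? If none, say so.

Step 2

(1) due by 1999-09-04 + 15 days = 1999-09-19; completed 1999-09-18, before the deadline.
(2) the permitted window runs from 1999-09-04 + 23 = 1999-09-27 to 1999-09-04 + 90 = 1999-12-03; 1999-12-13 is 10 days past the end of the window.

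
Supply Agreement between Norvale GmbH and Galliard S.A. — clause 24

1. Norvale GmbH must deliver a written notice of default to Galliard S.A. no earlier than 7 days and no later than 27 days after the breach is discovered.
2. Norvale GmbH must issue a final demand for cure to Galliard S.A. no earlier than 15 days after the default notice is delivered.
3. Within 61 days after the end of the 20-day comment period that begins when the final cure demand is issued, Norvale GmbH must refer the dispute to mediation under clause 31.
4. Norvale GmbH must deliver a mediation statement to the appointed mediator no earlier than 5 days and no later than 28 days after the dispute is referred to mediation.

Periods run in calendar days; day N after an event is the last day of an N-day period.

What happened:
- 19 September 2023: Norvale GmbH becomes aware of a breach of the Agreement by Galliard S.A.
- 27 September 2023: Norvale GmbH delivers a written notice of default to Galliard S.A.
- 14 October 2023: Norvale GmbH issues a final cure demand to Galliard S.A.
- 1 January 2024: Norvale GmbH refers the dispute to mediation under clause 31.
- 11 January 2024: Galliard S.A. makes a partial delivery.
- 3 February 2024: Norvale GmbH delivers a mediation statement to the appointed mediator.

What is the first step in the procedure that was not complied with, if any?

(1) the permitted window runs from 19 September 2023 + 7 = 26 September 2023 to 19 September 2023 + 27 = 16 October 2023; done 27 September 2023 — within the window.
(2) permitted from 27 September 2023 + 15 days = 12 October 2023 onward; done 14 October 2023 — permitted.
(3) due by 3 November 2023 + 61 days = 3 January 2024; completed 1 January 2024, before the deadline.
(4) the permitted window runs from 1 January 2024 + 5 = 6 January 2024 to 1 January 2024 + 28 = 29 January 2024; done 3 February 2024 — 5 days after the window closed.
The procedure was therefore not followed at step 4.

Step 4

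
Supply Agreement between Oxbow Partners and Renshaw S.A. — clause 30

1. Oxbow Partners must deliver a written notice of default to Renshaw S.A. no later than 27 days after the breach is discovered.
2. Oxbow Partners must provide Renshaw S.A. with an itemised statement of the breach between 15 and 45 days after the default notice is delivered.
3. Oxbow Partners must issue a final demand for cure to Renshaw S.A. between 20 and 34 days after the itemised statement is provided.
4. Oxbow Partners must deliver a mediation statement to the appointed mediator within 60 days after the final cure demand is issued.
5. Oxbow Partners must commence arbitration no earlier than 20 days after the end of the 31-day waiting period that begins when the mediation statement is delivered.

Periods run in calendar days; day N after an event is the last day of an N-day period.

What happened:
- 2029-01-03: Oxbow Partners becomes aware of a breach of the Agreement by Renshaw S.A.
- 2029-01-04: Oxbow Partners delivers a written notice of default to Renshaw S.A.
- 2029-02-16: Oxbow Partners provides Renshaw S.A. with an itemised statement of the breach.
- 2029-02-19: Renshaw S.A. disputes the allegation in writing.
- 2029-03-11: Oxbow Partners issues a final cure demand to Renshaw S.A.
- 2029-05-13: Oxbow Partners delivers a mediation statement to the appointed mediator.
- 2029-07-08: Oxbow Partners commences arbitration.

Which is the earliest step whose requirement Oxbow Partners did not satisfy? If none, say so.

Step 4

(1) due by 2029-01-03 + 27 days = 2029-01-30; 2029-01-04 is within that limit.
(2) the permitted window runs from 2029-01-04 + 15 = 2029-01-19 to 2029-01-04 + 45 = 2029-02-18; done 2029-02-16, which is between those dates.
(3) the permitted window runs from 2029-02-16 + 20 = 2029-03-08 to 2029-02-16 + 34 = 2029-03-22; 2029-03-11 falls inside that range.
(4) due by 2029-03-11 + 60 days = 2029-05-10; 2029-05-13 misses that deadline by 3 days.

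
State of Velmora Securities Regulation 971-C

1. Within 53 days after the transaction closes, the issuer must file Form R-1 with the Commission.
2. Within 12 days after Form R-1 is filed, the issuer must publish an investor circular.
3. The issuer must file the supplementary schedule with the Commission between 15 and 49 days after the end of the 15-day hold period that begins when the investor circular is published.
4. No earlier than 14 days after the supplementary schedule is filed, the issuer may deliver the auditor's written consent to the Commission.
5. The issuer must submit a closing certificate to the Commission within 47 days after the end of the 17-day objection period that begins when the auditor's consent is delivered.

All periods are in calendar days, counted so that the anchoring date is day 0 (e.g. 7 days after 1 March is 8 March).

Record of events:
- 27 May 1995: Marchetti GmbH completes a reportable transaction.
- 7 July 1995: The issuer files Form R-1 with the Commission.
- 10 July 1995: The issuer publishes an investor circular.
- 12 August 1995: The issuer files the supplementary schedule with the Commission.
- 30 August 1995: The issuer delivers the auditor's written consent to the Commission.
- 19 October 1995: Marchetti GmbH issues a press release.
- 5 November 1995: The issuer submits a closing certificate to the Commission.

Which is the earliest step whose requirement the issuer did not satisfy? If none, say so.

Step 5

Step 1: 53 days after 27 May 1995 (when the transaction closes) is 19 July 1995; 7 July 1995 is within that limit.
Step 2: 12 days after 7 July 1995 (when Form R-1 is filed) is 19 July 1995; 10 July 1995 is within that limit.
Step 3: the window is 15–49 days after 25 July 1995 (end of the 15-day hold period, which began when the investor circular is published on 10 July 1995), so 9 August 1995 through 12 September 1995; done 12 August 1995 — within the window.
Step 4: the earliest permitted date is 14 days after 12 August 1995 (when the supplementary schedule is filed), i.e. 26 August 1995; done 30 August 1995, after the minimum wait.
Step 5: 47 days after 16 September 1995 (end of the 17-day objection period, which began when the auditor's consent is delivered on 30 August 1995) is 2 November 1995; done 5 November 1995 — 3 days late.
The analysis stops there.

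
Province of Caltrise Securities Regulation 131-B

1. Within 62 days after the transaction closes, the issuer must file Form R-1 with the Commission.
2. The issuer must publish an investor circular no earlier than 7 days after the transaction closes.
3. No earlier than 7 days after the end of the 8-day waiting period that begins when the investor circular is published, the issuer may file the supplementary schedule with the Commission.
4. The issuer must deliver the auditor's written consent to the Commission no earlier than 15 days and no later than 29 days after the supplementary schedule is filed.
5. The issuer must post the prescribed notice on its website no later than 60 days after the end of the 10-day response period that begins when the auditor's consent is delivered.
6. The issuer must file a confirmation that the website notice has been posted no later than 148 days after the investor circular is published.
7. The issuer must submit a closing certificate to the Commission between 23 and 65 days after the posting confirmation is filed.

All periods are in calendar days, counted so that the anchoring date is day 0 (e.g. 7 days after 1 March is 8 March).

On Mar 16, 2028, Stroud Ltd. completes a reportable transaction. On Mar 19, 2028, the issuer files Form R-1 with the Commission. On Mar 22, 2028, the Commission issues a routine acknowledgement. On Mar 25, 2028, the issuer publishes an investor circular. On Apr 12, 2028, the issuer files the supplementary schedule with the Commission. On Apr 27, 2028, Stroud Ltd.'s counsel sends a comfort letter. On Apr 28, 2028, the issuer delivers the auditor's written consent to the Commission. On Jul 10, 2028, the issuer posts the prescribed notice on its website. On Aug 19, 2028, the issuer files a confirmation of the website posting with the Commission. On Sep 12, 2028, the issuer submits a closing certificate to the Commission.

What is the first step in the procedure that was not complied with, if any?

Step 1: 62 days after Mar 16, 2028 (when the transaction closes) is May 17, 2028; completed Mar 19, 2028, before the deadline.
Step 2: the earliest permitted date is 7 days after Mar 16, 2028 (when the transaction closes), i.e. Mar 23, 2028; done Mar 25, 2028, after the minimum wait.
Step 3: the earliest permitted date is 7 days after Apr 2, 2028 (end of the 8-day waiting period, which began when the investor circular is published on Mar 25, 2028), i.e. Apr 9, 2028; done Apr 12, 2028, after the minimum wait.
Step 4: the window is 15–29 days after Apr 12, 2028 (when the supplementary schedule is filed), so Apr 27, 2028 through May 11, 2028; Apr 28, 2028 falls inside that range.
Step 5: 60 days after May 8, 2028 (end of the 10-day response period, which began when the auditor's consent is delivered on Apr 28, 2028) is Jul 7, 2028; Jul 10, 2028 misses that deadline by 3 days.
The analysis stops there.

Step 5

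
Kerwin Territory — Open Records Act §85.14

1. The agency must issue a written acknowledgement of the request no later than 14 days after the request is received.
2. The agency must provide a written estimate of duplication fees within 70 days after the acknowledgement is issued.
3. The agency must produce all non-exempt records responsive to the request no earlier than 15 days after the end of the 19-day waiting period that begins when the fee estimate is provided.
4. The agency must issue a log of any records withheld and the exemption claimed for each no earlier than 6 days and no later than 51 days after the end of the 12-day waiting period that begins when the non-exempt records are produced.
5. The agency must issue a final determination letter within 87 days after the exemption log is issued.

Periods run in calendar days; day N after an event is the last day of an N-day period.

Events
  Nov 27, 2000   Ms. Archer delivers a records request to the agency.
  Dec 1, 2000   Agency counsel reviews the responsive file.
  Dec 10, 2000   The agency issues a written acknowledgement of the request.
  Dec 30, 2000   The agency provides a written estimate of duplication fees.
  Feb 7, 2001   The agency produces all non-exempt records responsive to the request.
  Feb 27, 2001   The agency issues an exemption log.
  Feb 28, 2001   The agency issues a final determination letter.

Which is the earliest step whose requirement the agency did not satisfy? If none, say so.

None — every step was satisfied

Step 1: 14 days after Nov 27, 2000 (when the request is received) is Dec 11, 2000; Dec 10, 2000 is within that limit.
Step 2: 70 days after Dec 10, 2000 (when the acknowledgement is issued) is Feb 18, 2001; done Dec 30, 2000 — timely.
Step 3: the earliest permitted date is 15 days after Jan 18, 2001 (end of the 19-day waiting period, which began when the fee estimate is provided on Dec 30, 2000), i.e. Feb 2, 2001; Feb 7, 2001 is on or after that date.
Step 4: the window is 6–51 days after Feb 19, 2001 (end of the 12-day waiting period, which began when the non-exempt records are produced on Feb 7, 2001), so Feb 25, 2001 through Apr 11, 2001; Feb 27, 2001 falls inside that range.
Step 5: 87 days after Feb 27, 2001 (when the exemption log is issued) is May 25, 2001; completed Feb 28, 2001, before the deadline.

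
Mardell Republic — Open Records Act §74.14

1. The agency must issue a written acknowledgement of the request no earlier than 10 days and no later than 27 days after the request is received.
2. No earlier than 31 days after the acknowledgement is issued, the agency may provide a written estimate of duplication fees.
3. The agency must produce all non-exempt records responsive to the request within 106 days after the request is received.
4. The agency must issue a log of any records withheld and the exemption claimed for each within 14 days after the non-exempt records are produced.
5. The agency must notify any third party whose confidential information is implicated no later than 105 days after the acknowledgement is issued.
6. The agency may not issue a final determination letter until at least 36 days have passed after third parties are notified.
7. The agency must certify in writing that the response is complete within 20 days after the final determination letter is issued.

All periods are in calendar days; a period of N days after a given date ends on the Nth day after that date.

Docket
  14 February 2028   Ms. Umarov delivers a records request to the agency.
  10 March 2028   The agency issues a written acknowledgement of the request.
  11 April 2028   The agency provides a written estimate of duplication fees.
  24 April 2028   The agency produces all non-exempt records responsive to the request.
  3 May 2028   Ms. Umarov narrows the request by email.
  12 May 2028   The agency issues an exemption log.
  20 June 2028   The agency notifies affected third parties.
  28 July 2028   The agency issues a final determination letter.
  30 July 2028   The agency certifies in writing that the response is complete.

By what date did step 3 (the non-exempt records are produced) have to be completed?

Step 3 runs from 14 February 2028, when the request is received. 106 days after 14 February 2028 is 30 May 2028.

30 May 2028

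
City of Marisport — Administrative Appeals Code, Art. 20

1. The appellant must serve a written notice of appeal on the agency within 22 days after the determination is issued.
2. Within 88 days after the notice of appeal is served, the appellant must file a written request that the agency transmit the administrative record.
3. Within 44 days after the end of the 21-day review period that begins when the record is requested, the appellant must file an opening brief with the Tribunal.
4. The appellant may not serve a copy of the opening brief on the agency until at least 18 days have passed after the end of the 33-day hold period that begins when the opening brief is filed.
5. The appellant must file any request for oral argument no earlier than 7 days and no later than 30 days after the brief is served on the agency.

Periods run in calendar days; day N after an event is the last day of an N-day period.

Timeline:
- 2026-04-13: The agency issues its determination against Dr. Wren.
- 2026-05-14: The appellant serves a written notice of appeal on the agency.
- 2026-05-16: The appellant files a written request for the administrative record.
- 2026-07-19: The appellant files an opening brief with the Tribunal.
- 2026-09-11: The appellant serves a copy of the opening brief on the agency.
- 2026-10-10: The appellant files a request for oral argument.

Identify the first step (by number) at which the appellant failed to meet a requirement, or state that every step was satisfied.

Step 1

Step 1 — counting 22 days from 2026-04-13 (when the determination is issued) gives a deadline of 2026-05-05; 2026-05-14 misses that deadline by 9 days.
The procedure was therefore not followed at step 1.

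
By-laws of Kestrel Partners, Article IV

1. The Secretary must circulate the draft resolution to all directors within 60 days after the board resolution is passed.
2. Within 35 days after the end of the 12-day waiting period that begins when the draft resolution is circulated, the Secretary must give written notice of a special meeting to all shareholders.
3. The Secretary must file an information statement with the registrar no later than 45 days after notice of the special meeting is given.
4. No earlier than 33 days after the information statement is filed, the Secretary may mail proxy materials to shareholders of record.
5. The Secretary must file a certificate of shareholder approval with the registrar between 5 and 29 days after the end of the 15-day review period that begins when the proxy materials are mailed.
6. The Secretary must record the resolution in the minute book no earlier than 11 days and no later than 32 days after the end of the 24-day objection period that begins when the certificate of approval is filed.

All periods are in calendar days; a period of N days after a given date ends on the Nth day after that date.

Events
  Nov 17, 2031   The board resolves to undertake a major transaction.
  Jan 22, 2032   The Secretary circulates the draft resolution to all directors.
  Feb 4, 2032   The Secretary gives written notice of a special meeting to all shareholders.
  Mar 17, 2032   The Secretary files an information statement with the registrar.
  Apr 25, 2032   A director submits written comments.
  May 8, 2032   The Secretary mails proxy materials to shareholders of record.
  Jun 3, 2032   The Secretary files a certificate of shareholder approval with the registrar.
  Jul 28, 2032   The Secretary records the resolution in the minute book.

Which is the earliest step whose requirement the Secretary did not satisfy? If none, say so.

(1) due by Nov 17, 2031 + 60 days = Jan 16, 2032; Jan 22, 2032 misses that deadline by 6 days.
The procedure was therefore not followed at step 1.

Step 1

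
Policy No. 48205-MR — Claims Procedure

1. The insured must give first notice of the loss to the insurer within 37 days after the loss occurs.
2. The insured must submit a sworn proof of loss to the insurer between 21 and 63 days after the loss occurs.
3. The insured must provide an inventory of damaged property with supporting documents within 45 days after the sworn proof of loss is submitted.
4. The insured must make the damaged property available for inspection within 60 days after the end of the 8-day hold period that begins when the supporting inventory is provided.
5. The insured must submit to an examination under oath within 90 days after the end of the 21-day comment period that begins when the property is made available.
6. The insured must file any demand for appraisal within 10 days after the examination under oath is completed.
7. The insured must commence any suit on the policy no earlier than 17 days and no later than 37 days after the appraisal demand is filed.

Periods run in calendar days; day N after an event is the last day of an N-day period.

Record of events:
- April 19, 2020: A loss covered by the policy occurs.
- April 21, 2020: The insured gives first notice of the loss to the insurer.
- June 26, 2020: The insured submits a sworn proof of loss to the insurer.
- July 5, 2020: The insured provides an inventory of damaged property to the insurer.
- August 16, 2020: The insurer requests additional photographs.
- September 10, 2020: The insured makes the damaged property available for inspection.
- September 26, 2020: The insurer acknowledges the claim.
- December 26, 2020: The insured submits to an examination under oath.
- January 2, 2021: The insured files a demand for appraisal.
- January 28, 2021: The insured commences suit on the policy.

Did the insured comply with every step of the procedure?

Step 1 — counting 37 days from April 19, 2020 (when the loss occurs) gives a deadline of May 26, 2020; completed April 21, 2020, before the deadline.
Step 2 — 21 and 63 days from April 19, 2020 (when the loss occurs) are May 10, 2020 and June 21, 2020 respectively; June 26, 2020 is 5 days past the end of the window.

No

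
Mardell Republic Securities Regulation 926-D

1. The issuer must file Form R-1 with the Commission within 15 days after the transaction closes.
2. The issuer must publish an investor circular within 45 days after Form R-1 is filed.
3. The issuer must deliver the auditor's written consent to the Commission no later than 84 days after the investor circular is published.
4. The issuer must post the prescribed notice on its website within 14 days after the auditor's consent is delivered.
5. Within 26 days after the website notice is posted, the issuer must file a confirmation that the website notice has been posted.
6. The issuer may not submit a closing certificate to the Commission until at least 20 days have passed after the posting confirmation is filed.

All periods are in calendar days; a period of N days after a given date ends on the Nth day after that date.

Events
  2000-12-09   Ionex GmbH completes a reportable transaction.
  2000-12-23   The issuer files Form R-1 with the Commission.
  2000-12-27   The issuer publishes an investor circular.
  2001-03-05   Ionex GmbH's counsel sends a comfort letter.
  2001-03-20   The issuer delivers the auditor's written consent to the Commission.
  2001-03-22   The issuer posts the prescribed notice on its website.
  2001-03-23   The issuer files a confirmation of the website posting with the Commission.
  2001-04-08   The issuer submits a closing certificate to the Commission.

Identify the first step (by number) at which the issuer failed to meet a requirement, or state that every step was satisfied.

Step 1 — counting 15 days from 2000-12-09 (when the transaction closes) gives a deadline of 2000-12-24; done 2000-12-23 — timely.
Step 2 — counting 45 days from 2000-12-23 (when Form R-1 is filed) gives a deadline of 2001-02-06; 2000-12-27 is within that limit.
Step 3 — counting 84 days from 2000-12-27 (when the investor circular is published) gives a deadline of 2001-03-21; done 2001-03-20 — timely.
Step 4 — counting 14 days from 2001-03-20 (when the auditor's consent is delivered) gives a deadline of 2001-04-03; done 2001-03-22 — timely.
Step 5 — counting 26 days from 2001-03-22 (when the website notice is posted) gives a deadline of 2001-04-17; done 2001-03-23 — timely.
Step 6 — must wait 20 days from 2001-03-23 (when the posting confirmation is filed), so not before 2001-04-12; done 2001-04-08 — 4 days too early.
The analysis stops there.

Step 6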